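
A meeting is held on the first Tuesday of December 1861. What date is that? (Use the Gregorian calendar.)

December 3, 1861

December 1, 1861 is a Sunday.
The first Tuesday is therefore December 3 (2 days later).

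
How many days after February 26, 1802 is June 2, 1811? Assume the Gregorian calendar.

3383

Feb 26, 1802 → Feb 26, 1803: 365 days.
Feb 26, 1803 → Feb 26, 1804: 365 days.
Feb 26, 1804 → Feb 26, 1805: 366 days (Feb 29, 1804 is in that span).
Feb 26, 1805 → Feb 26, 1806: 365 days.
Feb 26, 1806 → Feb 26, 1807: 365 days.
Feb 26, 1807 → Feb 26, 1808: 365 days.
Feb 26, 1808 → Feb 26, 1809: 366 days (Feb 29, 1808 is in that span).
Feb 26, 1809 → Feb 26, 1810: 365 days.
Feb 26, 1810 → Feb 26, 1811: 365 days.
Feb 26, 1811 → Mar 26, 1811: 28 days (February has 28).
Mar 26, 1811 → Apr 26, 1811: 31 days (March has 31).
Apr 26, 1811 → May 26, 1811: 30 days (April has 30).
May 26, 1811 → Jun 2, 1811: 7 days.
Total: 3383 days.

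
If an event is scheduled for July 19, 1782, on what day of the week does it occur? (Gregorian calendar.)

Friday

Doomsday rule: the anchor day for the 1700s is Sunday. For year 82: 82÷12 = 6 r 10, and 10÷4 = 2, so 6+10+2 = 18.
Sunday + 18 ≡ Thursday — that's 1782's doomsday.
In July the doomsday date is Jul 11.
Jul 19 is 8 days after Jul 11; 8 mod 7 = 1, so Thursday + 1 = Friday.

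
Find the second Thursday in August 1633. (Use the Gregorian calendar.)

August 1, 1633 is a Monday.
The first Thursday is therefore August 4 (3 days later).
The second Thursday is 4 + 1×7 = August 11.

August 11, 1633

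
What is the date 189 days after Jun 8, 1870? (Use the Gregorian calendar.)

Jun has 30 days: +23 → Jul 1, 1870 (166 left).
Jul has 31 days: +31 → Aug 1, 1870 (135 left).
Aug has 31 days: +31 → Sep 1, 1870 (104 left).
Sep has 30 days: +30 → Oct 1, 1870 (74 left).
Oct has 31 days: +31 → Nov 1, 1870 (43 left).
Nov has 30 days: +30 → Dec 1, 1870 (13 left).
+13 → Dec 14, 1870.

December 14, 1870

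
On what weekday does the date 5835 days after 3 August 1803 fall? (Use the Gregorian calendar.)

Aug 3, 1803 is a Wednesday.
5835 mod 7 = 4, so 5835 days after a Wednesday is Wednesday + 4 = Sunday.

Sunday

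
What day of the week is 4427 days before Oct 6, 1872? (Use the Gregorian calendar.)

First find the weekday of Oct 6, 1872. Doomsday rule: the anchor day for the 1800s is Friday. For year 72: 72÷12 = 6 r 0, and 0÷4 = 0, so 6+0+0 = 6.
Friday + 6 ≡ Thursday — that's 1872's doomsday.
In October the doomsday date is Oct 10.
Oct 6 is 4 days before Oct 10; 4 mod 7 = 4, so Thursday − 4 = Sunday.
4427 mod 7 = 3, so 4427 days before a Sunday is Sunday − 3 = Thursday.

Thursday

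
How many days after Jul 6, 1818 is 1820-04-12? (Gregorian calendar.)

646

Jul 6, 1818 → Jul 6, 1819: 365 days.
Jul 6, 1819 → Aug 6, 1819: 31 days (July has 31).
Aug 6, 1819 → Sep 6, 1819: 31 days (August has 31).
Sep 6, 1819 → Oct 6, 1819: 30 days (September has 30).
Oct 6, 1819 → Nov 6, 1819: 31 days (October has 31).
Nov 6, 1819 → Dec 6, 1819: 30 days (November has 30).
Dec 6, 1819 → Jan 6, 1820: 31 days (December has 31).
Jan 6, 1820 → Feb 6, 1820: 31 days (January has 31).
Feb 6, 1820 → Mar 6, 1820: 29 days (February has 29).
Mar 6, 1820 → Apr 6, 1820: 31 days (March has 31).
Apr 6, 1820 → Apr 12, 1820: 6 days.
Total: 646 days.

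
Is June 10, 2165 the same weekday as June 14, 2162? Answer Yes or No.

Yes

From Jun 14, 2162 to Jun 10, 2165 is 1092 days.
1092 mod 7 = 0, so they are the same weekday.
(Jun 14, 2162 is a Monday; Jun 10, 2165 is a Monday.)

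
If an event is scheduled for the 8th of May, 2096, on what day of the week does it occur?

Doomsday rule: the anchor day for the 2000s is Tuesday. For year 96: 96÷12 = 8 r 0, and 0÷4 = 0, so 8+0+0 = 8.
Tuesday + 8 ≡ Wednesday — that's 2096's doomsday.
In May the doomsday date is May 9.
May 8 is 1 day before May 9; 1 mod 7 = 1, so Wednesday − 1 = Tuesday.

Tuesday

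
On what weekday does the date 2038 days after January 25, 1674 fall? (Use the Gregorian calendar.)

Friday

First find the weekday of Jan 25, 1674. Doomsday rule: the anchor day for the 1600s is Tuesday. For year 74: 74÷12 = 6 r 2, and 2÷4 = 0, so 6+2+0 = 8.
Tuesday + 8 ≡ Wednesday — that's 1674's doomsday.
In January the doomsday date is Jan 3 (1674 is not a leap year).
Jan 25 is 22 days after Jan 3; 22 mod 7 = 1, so Wednesday + 1 = Thursday.
2038 mod 7 = 1, so 2038 days after a Thursday is Thursday + 1 = Friday.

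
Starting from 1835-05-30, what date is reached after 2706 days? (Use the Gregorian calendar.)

+366 (one year; includes Feb 29, 1836) → May 30, 1836 (2340 left).
+365 (one year) → May 30, 1837 (1975 left).
+365 (one year) → May 30, 1838 (1610 left).
+365 (one year) → May 30, 1839 (1245 left).
+366 (one year; includes Feb 29, 1840) → May 30, 1840 (879 left).
+365 (one year) → May 30, 1841 (514 left).
+365 (one year) → May 30, 1842 (149 left).
May has 31 days: +2 → Jun 1, 1842 (147 left).
Jun has 30 days: +30 → Jul 1, 1842 (117 left).
Jul has 31 days: +31 → Aug 1, 1842 (86 left).
Aug has 31 days: +31 → Sep 1, 1842 (55 left).
Sep has 30 days: +30 → Oct 1, 1842 (25 left).
+25 → Oct 26, 1842.

October 26, 1842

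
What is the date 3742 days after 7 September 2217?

December 6, 2227

+365 (one year) → Sep 7, 2218 (3377 left).
+365 (one year) → Sep 7, 2219 (3012 left).
+366 (one year; includes Feb 29, 2220) → Sep 7, 2220 (2646 left).
+365 (one year) → Sep 7, 2221 (2281 left).
+365 (one year) → Sep 7, 2222 (1916 left).
+365 (one year) → Sep 7, 2223 (1551 left).
+366 (one year; includes Feb 29, 2224) → Sep 7, 2224 (1185 left).
+365 (one year) → Sep 7, 2225 (820 left).
+365 (one year) → Sep 7, 2226 (455 left).
+365 (one year) → Sep 7, 2227 (90 left).
Sep has 30 days: +24 → Oct 1, 2227 (66 left).
Oct has 31 days: +31 → Nov 1, 2227 (35 left).
Nov has 30 days: +30 → Dec 1, 2227 (5 left).
+5 → Dec 6, 2227.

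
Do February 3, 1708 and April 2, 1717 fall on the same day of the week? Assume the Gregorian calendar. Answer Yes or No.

Yes

From Feb 3, 1708 to Apr 2, 1717 is 3346 days.
3346 mod 7 = 0, so they are the same weekday.
(Feb 3, 1708 is a Friday; Apr 2, 1717 is a Friday.)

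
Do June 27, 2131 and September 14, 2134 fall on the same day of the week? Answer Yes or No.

No

From Jun 27, 2131 to Sep 14, 2134 is 1175 days.
1175 mod 7 = 6, so they are different weekdays.
(Jun 27, 2131 is a Wednesday; Sep 14, 2134 is a Tuesday.)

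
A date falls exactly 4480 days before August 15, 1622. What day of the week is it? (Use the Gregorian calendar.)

Monday

Aug 15, 1622 is a Monday.
4480 mod 7 = 0, so 4480 days before a Monday is Monday − 0 = Monday.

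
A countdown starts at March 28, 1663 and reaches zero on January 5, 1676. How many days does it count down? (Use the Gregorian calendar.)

Mar 28, 1663 → Mar 28, 1664: 366 days (Feb 29, 1664 is in that span).
Mar 28, 1664 → Mar 28, 1665: 365 days.
Mar 28, 1665 → Mar 28, 1666: 365 days.
Mar 28, 1666 → Mar 28, 1667: 365 days.
Mar 28, 1667 → Mar 28, 1668: 366 days (Feb 29, 1668 is in that span).
Mar 28, 1668 → Mar 28, 1669: 365 days.
Mar 28, 1669 → Mar 28, 1670: 365 days.
Mar 28, 1670 → Mar 28, 1671: 365 days.
Mar 28, 1671 → Mar 28, 1672: 366 days (Feb 29, 1672 is in that span).
Mar 28, 1672 → Mar 28, 1673: 365 days.
Mar 28, 1673 → Mar 28, 1674: 365 days.
Mar 28, 1674 → Mar 28, 1675: 365 days.
Mar 28, 1675 → Apr 28, 1675: 31 days (March has 31).
Apr 28, 1675 → May 28, 1675: 30 days (April has 30).
May 28, 1675 → Jun 28, 1675: 31 days (May has 31).
Jun 28, 1675 → Jul 28, 1675: 30 days (June has 30).
Jul 28, 1675 → Aug 28, 1675: 31 days (July has 31).
Aug 28, 1675 → Sep 28, 1675: 31 days (August has 31).
Sep 28, 1675 → Oct 28, 1675: 30 days (September has 30).
Oct 28, 1675 → Nov 28, 1675: 31 days (October has 31).
Nov 28, 1675 → Dec 28, 1675: 30 days (November has 30).
Dec 28, 1675 → Jan 5, 1676: 8 days.
Total: 4666 days.

4666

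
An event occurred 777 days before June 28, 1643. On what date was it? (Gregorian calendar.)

−365 (one year) → Jun 28, 1642 (412 left).
−365 (one year) → Jun 28, 1641 (47 left).
−28 → May 31, 1641 (end of May, 31 days; 19 left).
−19 → May 12, 1641.

May 12, 1641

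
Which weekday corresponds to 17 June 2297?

Doomsday rule: the anchor day for the 2200s is Friday. For year 97: 97÷12 = 8 r 1, and 1÷4 = 0, so 8+1+0 = 9.
Friday + 9 ≡ Sunday — that's 2297's doomsday.
In June the doomsday date is Jun 6.
Jun 17 is 11 days after Jun 6; 11 mod 7 = 4, so Sunday + 4 = Thursday.

Thursday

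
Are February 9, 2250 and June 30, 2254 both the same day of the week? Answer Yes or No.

From Feb 9, 2250 to Jun 30, 2254 is 1602 days.
1602 mod 7 = 6, so they are different weekdays.
(Feb 9, 2250 is a Saturday; Jun 30, 2254 is a Friday.)

No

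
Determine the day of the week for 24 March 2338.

Doomsday rule: the anchor day for the 2300s is Wednesday. For year 38: 38÷12 = 3 r 2, and 2÷4 = 0, so 3+2+0 = 5.
Wednesday + 5 ≡ Monday — that's 2338's doomsday.
In March the doomsday date is Mar 14.
Mar 24 is 10 days after Mar 14; 10 mod 7 = 3, so Monday + 3 = Thursday.

Thursday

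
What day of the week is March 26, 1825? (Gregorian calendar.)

Saturday

January 1, 1825 is a Saturday.
Jan 1, 1825 → Feb 1, 1825: 31 days (January has 31).
Feb 1, 1825 → Mar 1, 1825: 28 days (February has 28).
Mar 1, 1825 → Mar 26, 1825: 25 days.
Total: 84 days.
84 mod 7 = 0, so Saturday + 0 = Saturday.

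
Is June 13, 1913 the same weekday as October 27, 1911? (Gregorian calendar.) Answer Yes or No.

From Oct 27, 1911 to Jun 13, 1913 is 595 days.
595 mod 7 = 0, so they are the same weekday.
(Oct 27, 1911 is a Friday; Jun 13, 1913 is a Friday.)

Yes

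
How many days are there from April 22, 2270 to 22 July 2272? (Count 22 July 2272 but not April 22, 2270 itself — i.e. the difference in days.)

Apr 22, 2270 → Apr 22, 2271: 365 days.
Apr 22, 2271 → Apr 22, 2272: 366 days (Feb 29, 2272 is in that span).
Apr 22, 2272 → May 22, 2272: 30 days (April has 30).
May 22, 2272 → Jun 22, 2272: 31 days (May has 31).
Jun 22, 2272 → Jul 22, 2272: 30 days.
Total: 822 days.

822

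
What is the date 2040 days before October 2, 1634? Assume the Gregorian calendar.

−365 (one year) → Oct 2, 1633 (1675 left).
−365 (one year) → Oct 2, 1632 (1310 left).
−366 (one year; includes Feb 29, 1632) → Oct 2, 1631 (944 left).
−365 (one year) → Oct 2, 1630 (579 left).
−365 (one year) → Oct 2, 1629 (214 left).
−2 → Sep 30, 1629 (end of Sep, 30 days; 212 left).
−30 → Aug 31, 1629 (end of Aug, 31 days; 182 left).
−31 → Jul 31, 1629 (end of Jul, 31 days; 151 left).
−31 → Jun 30, 1629 (end of Jun, 30 days; 120 left).
−30 → May 31, 1629 (end of May, 31 days; 90 left).
−31 → Apr 30, 1629 (end of Apr, 30 days; 59 left).
−30 → Mar 31, 1629 (end of Mar, 31 days; 29 left).
−29 → Mar 2, 1629.

March 2, 1629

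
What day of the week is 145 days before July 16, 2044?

First find the weekday of Jul 16, 2044. Doomsday rule: the anchor day for the 2000s is Tuesday. For year 44: 44÷12 = 3 r 8, and 8÷4 = 2, so 3+8+2 = 13.
Tuesday + 13 ≡ Monday — that's 2044's doomsday.
In July the doomsday date is Jul 11.
Jul 16 is 5 days after Jul 11; 5 mod 7 = 5, so Monday + 5 = Saturday.
145 mod 7 = 5, so 145 days before a Saturday is Saturday − 5 = Monday.

Monday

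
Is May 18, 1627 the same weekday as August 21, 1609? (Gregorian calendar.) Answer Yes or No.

From Aug 21, 1609 to May 18, 1627 is 6479 days.
6479 mod 7 = 4, so they are different weekdays.
(Aug 21, 1609 is a Friday; May 18, 1627 is a Tuesday.)

No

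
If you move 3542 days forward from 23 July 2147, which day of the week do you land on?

Jul 23, 2147 is a Sunday.
3542 mod 7 = 0, so 3542 days after a Sunday is Sunday + 0 = Sunday.

Sunday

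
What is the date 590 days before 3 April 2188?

−366 (one year; includes Feb 29, 2188) → Apr 3, 2187 (224 left).
−3 → Mar 31, 2187 (end of Mar, 31 days; 221 left).
−31 → Feb 28, 2187 (end of Feb, 28 days; 190 left).
−28 → Jan 31, 2187 (end of Jan, 31 days; 162 left).
−31 → Dec 31, 2186 (end of Dec, 31 days; 131 left).
−31 → Nov 30, 2186 (end of Nov, 30 days; 100 left).
−30 → Oct 31, 2186 (end of Oct, 31 days; 70 left).
−31 → Sep 30, 2186 (end of Sep, 30 days; 39 left).
−30 → Aug 31, 2186 (end of Aug, 31 days; 9 left).
−9 → Aug 22, 2186.

August 22, 2186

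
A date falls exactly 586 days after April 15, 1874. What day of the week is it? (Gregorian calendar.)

Apr 15, 1874 is a Wednesday.
586 mod 7 = 5, so 586 days after a Wednesday is Wednesday + 5 = Monday.

Monday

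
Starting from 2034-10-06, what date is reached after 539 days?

+365 (one year) → Oct 6, 2035 (174 left).
Oct has 31 days: +26 → Nov 1, 2035 (148 left).
Nov has 30 days: +30 → Dec 1, 2035 (118 left).
Dec has 31 days: +31 → Jan 1, 2036 (87 left).
Jan has 31 days: +31 → Feb 1, 2036 (56 left).
Feb has 29 days: +29 → Mar 1, 2036 (27 left).
+27 → Mar 28, 2036.

March 28, 2036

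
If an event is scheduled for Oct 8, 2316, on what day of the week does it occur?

Doomsday rule: the anchor day for the 2300s is Wednesday. For year 16: 16÷12 = 1 r 4, and 4÷4 = 1, so 1+4+1 = 6.
Wednesday + 6 ≡ Tuesday — that's 2316's doomsday.
In October the doomsday date is Oct 10.
Oct 8 is 2 days before Oct 10; 2 mod 7 = 2, so Tuesday − 2 = Sunday.

Sunday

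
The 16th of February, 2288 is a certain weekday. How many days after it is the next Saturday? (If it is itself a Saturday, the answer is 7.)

2

Feb 16, 2288 is a Thursday.
From Thursday to the next Saturday is 2 days.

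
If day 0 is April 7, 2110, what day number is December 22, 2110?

Apr 7, 2110 → May 7, 2110: 30 days (April has 30).
May 7, 2110 → Jun 7, 2110: 31 days (May has 31).
Jun 7, 2110 → Jul 7, 2110: 30 days (June has 30).
Jul 7, 2110 → Aug 7, 2110: 31 days (July has 31).
Aug 7, 2110 → Sep 7, 2110: 31 days (August has 31).
Sep 7, 2110 → Oct 7, 2110: 30 days (September has 30).
Oct 7, 2110 → Nov 7, 2110: 31 days (October has 31).
Nov 7, 2110 → Dec 7, 2110: 30 days (November has 30).
Dec 7, 2110 → Dec 22, 2110: 15 days.
Total: 259 days.

259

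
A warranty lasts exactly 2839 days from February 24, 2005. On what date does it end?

December 3, 2012

+365 (one year) → Feb 24, 2006 (2474 left).
+365 (one year) → Feb 24, 2007 (2109 left).
+365 (one year) → Feb 24, 2008 (1744 left).
+366 (one year; includes Feb 29, 2008) → Feb 24, 2009 (1378 left).
+365 (one year) → Feb 24, 2010 (1013 left).
+365 (one year) → Feb 24, 2011 (648 left).
+365 (one year) → Feb 24, 2012 (283 left).
Feb has 29 days: +6 → Mar 1, 2012 (277 left).
Mar has 31 days: +31 → Apr 1, 2012 (246 left).
Apr has 30 days: +30 → May 1, 2012 (216 left).
May has 31 days: +31 → Jun 1, 2012 (185 left).
Jun has 30 days: +30 → Jul 1, 2012 (155 left).
Jul has 31 days: +31 → Aug 1, 2012 (124 left).
Aug has 31 days: +31 → Sep 1, 2012 (93 left).
Sep has 30 days: +30 → Oct 1, 2012 (63 left).
Oct has 31 days: +31 → Nov 1, 2012 (32 left).
Nov has 30 days: +30 → Dec 1, 2012 (2 left).
+2 → Dec 3, 2012.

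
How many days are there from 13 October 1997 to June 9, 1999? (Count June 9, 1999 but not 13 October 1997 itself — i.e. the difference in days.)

604

Oct 13, 1997 → Oct 13, 1998: 365 days.
Oct 13, 1998 → Nov 13, 1998: 31 days (October has 31).
Nov 13, 1998 → Dec 13, 1998: 30 days (November has 30).
Dec 13, 1998 → Jan 13, 1999: 31 days (December has 31).
Jan 13, 1999 → Feb 13, 1999: 31 days (January has 31).
Feb 13, 1999 → Mar 13, 1999: 28 days (February has 28).
Mar 13, 1999 → Apr 13, 1999: 31 days (March has 31).
Apr 13, 1999 → May 13, 1999: 30 days (April has 30).
May 13, 1999 → Jun 9, 1999: 27 days.
Total: 604 days.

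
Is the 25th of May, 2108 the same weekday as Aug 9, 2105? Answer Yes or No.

No

From Aug 9, 2105 to May 25, 2108 is 1020 days.
1020 mod 7 = 5, so they are different weekdays.
(Aug 9, 2105 is a Sunday; May 25, 2108 is a Friday.)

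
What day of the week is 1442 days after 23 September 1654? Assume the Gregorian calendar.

First find the weekday of Sep 23, 1654. Doomsday rule: the anchor day for the 1600s is Tuesday. For year 54: 54÷12 = 4 r 6, and 6÷4 = 1, so 4+6+1 = 11.
Tuesday + 11 ≡ Saturday — that's 1654's doomsday.
In September the doomsday date is Sep 5.
Sep 23 is 18 days after Sep 5; 18 mod 7 = 4, so Saturday + 4 = Wednesday.
1442 mod 7 = 0, so 1442 days after a Wednesday is Wednesday + 0 = Wednesday.

Wednesday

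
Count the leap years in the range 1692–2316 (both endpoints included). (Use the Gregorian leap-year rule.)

Multiples of 4 in [1692,2316]: 157.
Of those, multiples of 100: 7 (not leap unless ÷400).
Multiples of 400: 1.
Leap years = 157 − 7 + 1 = 151.

151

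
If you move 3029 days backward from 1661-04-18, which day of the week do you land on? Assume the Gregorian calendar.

Apr 18, 1661 is a Monday.
3029 mod 7 = 5, so 3029 days before a Monday is Monday − 5 = Wednesday.

Wednesday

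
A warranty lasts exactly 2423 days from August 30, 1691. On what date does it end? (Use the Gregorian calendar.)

April 18, 1698

+366 (one year; includes Feb 29, 1692) → Aug 30, 1692 (2057 left).
+365 (one year) → Aug 30, 1693 (1692 left).
+365 (one year) → Aug 30, 1694 (1327 left).
+365 (one year) → Aug 30, 1695 (962 left).
+366 (one year; includes Feb 29, 1696) → Aug 30, 1696 (596 left).
+365 (one year) → Aug 30, 1697 (231 left).
Aug has 31 days: +2 → Sep 1, 1697 (229 left).
Sep has 30 days: +30 → Oct 1, 1697 (199 left).
Oct has 31 days: +31 → Nov 1, 1697 (168 left).
Nov has 30 days: +30 → Dec 1, 1697 (138 left).
Dec has 31 days: +31 → Jan 1, 1698 (107 left).
Jan has 31 days: +31 → Feb 1, 1698 (76 left).
Feb has 28 days: +28 → Mar 1, 1698 (48 left).
Mar has 31 days: +31 → Apr 1, 1698 (17 left).
+17 → Apr 18, 1698.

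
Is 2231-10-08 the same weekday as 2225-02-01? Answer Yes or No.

No

From Feb 1, 2225 to Oct 8, 2231 is 2440 days.
2440 mod 7 = 4, so they are different weekdays.
(Feb 1, 2225 is a Tuesday; Oct 8, 2231 is a Saturday.)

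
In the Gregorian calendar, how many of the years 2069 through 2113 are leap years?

Multiples of 4 in [2069,2113]: 11.
Of those, multiples of 100: 1 (not leap unless ÷400).
Multiples of 400: 0.
Leap years = 11 − 1 + 0 = 10.

10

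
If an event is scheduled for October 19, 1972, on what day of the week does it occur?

Doomsday rule: the anchor day for the 1900s is Wednesday. For year 72: 72÷12 = 6 r 0, and 0÷4 = 0, so 6+0+0 = 6.
Wednesday + 6 ≡ Tuesday — that's 1972's doomsday.
In October the doomsday date is Oct 10.
Oct 19 is 9 days after Oct 10; 9 mod 7 = 2, so Tuesday + 2 = Thursday.

Thursday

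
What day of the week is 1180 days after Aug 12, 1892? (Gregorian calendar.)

Aug 12, 1892 is a Friday.
1180 mod 7 = 4, so 1180 days after a Friday is Friday + 4 = Tuesday.

Tuesday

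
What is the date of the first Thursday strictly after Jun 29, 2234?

July 3, 2234

Jun 29, 2234 is a Sunday.
From Sunday to the next Thursday is 4 days.
Jun 29, 2234 + 4 = Jul 3, 2234.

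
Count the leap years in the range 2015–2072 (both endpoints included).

15

Multiples of 4 in [2015,2072]: 15.
Of those, multiples of 100: 0 (not leap unless ÷400).
Multiples of 400: 0.
Leap years = 15 − 0 + 0 = 15.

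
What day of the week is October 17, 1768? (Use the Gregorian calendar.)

Monday

Doomsday rule: the anchor day for the 1700s is Sunday. For year 68: 68÷12 = 5 r 8, and 8÷4 = 2, so 5+8+2 = 15.
Sunday + 15 ≡ Monday — that's 1768's doomsday.
In October the doomsday date is Oct 10.
Oct 17 is 7 days after Oct 10; 7 mod 7 = 0, so Monday + 0 = Monday.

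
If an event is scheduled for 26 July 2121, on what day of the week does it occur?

Saturday

Doomsday rule: the anchor day for the 2100s is Sunday. For year 21: 21÷12 = 1 r 9, and 9÷4 = 2, so 1+9+2 = 12.
Sunday + 12 ≡ Friday — that's 2121's doomsday.
In July the doomsday date is Jul 11.
Jul 26 is 15 days after Jul 11; 15 mod 7 = 1, so Friday + 1 = Saturday.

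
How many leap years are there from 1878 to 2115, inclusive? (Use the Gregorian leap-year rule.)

57

Multiples of 4 in [1878,2115]: 59.
Of those, multiples of 100: 3 (not leap unless ÷400).
Multiples of 400: 1.
Leap years = 59 − 3 + 1 = 57.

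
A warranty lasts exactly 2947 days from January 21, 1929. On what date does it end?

+365 (one year) → Jan 21, 1930 (2582 left).
+365 (one year) → Jan 21, 1931 (2217 left).
+365 (one year) → Jan 21, 1932 (1852 left).
+366 (one year; includes Feb 29, 1932) → Jan 21, 1933 (1486 left).
+365 (one year) → Jan 21, 1934 (1121 left).
+365 (one year) → Jan 21, 1935 (756 left).
+365 (one year) → Jan 21, 1936 (391 left).
Jan has 31 days: +11 → Feb 1, 1936 (380 left).
Feb has 29 days: +29 → Mar 1, 1936 (351 left).
Mar has 31 days: +31 → Apr 1, 1936 (320 left).
Apr has 30 days: +30 → May 1, 1936 (290 left).
May has 31 days: +31 → Jun 1, 1936 (259 left).
Jun has 30 days: +30 → Jul 1, 1936 (229 left).
Jul has 31 days: +31 → Aug 1, 1936 (198 left).
Aug has 31 days: +31 → Sep 1, 1936 (167 left).
Sep has 30 days: +30 → Oct 1, 1936 (137 left).
Oct has 31 days: +31 → Nov 1, 1936 (106 left).
Nov has 30 days: +30 → Dec 1, 1936 (76 left).
Dec has 31 days: +31 → Jan 1, 1937 (45 left).
Jan has 31 days: +31 → Feb 1, 1937 (14 left).
+14 → Feb 15, 1937.

February 15, 1937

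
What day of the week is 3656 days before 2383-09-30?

Sep 30, 2383 is a Friday.
3656 mod 7 = 2, so 3656 days before a Friday is Friday − 2 = Wednesday.

Wednesday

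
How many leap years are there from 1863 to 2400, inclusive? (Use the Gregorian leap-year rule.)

Multiples of 4 in [1863,2400]: 135.
Of those, multiples of 100: 6 (not leap unless ÷400).
Multiples of 400: 2.
Leap years = 135 − 6 + 2 = 131.

131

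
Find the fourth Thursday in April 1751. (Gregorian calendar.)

April 1, 1751 is a Thursday.
The first Thursday is therefore April 1 (same day).
The fourth Thursday is 1 + 3×7 = April 22.

April 22, 1751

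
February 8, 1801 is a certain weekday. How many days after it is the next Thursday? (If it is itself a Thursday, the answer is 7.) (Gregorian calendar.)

Feb 8, 1801 is a Sunday.
From Sunday to the next Thursday is 4 days.

4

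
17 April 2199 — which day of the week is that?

Wednesday

January 1, 2199 is a Tuesday.
Jan 1, 2199 → Feb 1, 2199: 31 days (January has 31).
Feb 1, 2199 → Mar 1, 2199: 28 days (February has 28).
Mar 1, 2199 → Apr 1, 2199: 31 days (March has 31).
Apr 1, 2199 → Apr 17, 2199: 16 days.
Total: 106 days.
106 mod 7 = 1, so Tuesday + 1 = Wednesday.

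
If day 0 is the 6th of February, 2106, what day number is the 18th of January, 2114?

2903

Feb 6, 2106 → Feb 6, 2107: 365 days.
Feb 6, 2107 → Feb 6, 2108: 365 days.
Feb 6, 2108 → Feb 6, 2109: 366 days (Feb 29, 2108 is in that span).
Feb 6, 2109 → Feb 6, 2110: 365 days.
Feb 6, 2110 → Feb 6, 2111: 365 days.
Feb 6, 2111 → Feb 6, 2112: 365 days.
Feb 6, 2112 → Feb 6, 2113: 366 days (Feb 29, 2112 is in that span).
Feb 6, 2113 → Mar 6, 2113: 28 days (February has 28).
Mar 6, 2113 → Apr 6, 2113: 31 days (March has 31).
Apr 6, 2113 → May 6, 2113: 30 days (April has 30).
May 6, 2113 → Jun 6, 2113: 31 days (May has 31).
Jun 6, 2113 → Jul 6, 2113: 30 days (June has 30).
Jul 6, 2113 → Aug 6, 2113: 31 days (July has 31).
Aug 6, 2113 → Sep 6, 2113: 31 days (August has 31).
Sep 6, 2113 → Oct 6, 2113: 30 days (September has 30).
Oct 6, 2113 → Nov 6, 2113: 31 days (October has 31).
Nov 6, 2113 → Dec 6, 2113: 30 days (November has 30).
Dec 6, 2113 → Jan 6, 2114: 31 days (December has 31).
Jan 6, 2114 → Jan 18, 2114: 12 days.
Total: 2903 days.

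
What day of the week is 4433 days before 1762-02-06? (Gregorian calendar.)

First find the weekday of Feb 6, 1762. Doomsday rule: the anchor day for the 1700s is Sunday. For year 62: 62÷12 = 5 r 2, and 2÷4 = 0, so 5+2+0 = 7.
Sunday + 7 ≡ Sunday — that's 1762's doomsday.
In February the doomsday date is Feb 28 (1762 is not a leap year).
Feb 6 is 22 days before Feb 28; 22 mod 7 = 1, so Sunday − 1 = Saturday.
4433 mod 7 = 2, so 4433 days before a Saturday is Saturday − 2 = Thursday.

Thursday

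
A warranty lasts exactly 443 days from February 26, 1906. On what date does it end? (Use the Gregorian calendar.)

May 15, 1907

+365 (one year) → Feb 26, 1907 (78 left).
Feb has 28 days: +3 → Mar 1, 1907 (75 left).
Mar has 31 days: +31 → Apr 1, 1907 (44 left).
Apr has 30 days: +30 → May 1, 1907 (14 left).
+14 → May 15, 1907.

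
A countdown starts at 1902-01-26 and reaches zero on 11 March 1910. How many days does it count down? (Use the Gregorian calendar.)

Jan 26, 1902 → Jan 26, 1903: 365 days.
Jan 26, 1903 → Jan 26, 1904: 365 days.
Jan 26, 1904 → Jan 26, 1905: 366 days (Feb 29, 1904 is in that span).
Jan 26, 1905 → Jan 26, 1906: 365 days.
Jan 26, 1906 → Jan 26, 1907: 365 days.
Jan 26, 1907 → Jan 26, 1908: 365 days.
Jan 26, 1908 → Jan 26, 1909: 366 days (Feb 29, 1908 is in that span).
Jan 26, 1909 → Jan 26, 1910: 365 days.
Jan 26, 1910 → Feb 26, 1910: 31 days (January has 31).
Feb 26, 1910 → Mar 11, 1910: 13 days.
Total: 2966 days.

2966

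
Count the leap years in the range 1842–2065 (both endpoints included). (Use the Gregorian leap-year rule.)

55

Multiples of 4 in [1842,2065]: 56.
Of those, multiples of 100: 2 (not leap unless ÷400).
Multiples of 400: 1.
Leap years = 56 − 2 + 1 = 55.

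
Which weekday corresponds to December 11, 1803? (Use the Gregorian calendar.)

Sunday

Doomsday rule: the anchor day for the 1800s is Friday. For year 03: 3÷12 = 0 r 3, and 3÷4 = 0, so 0+3+0 = 3.
Friday + 3 ≡ Monday — that's 1803's doomsday.
In December the doomsday date is Dec 12.
Dec 11 is 1 day before Dec 12; 1 mod 7 = 1, so Monday − 1 = Sunday.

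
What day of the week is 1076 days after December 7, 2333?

Tuesday

Dec 7, 2333 is a Thursday.
1076 mod 7 = 5, so 1076 days after a Thursday is Thursday + 5 = Tuesday.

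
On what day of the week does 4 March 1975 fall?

Tuesday

Doomsday rule: the anchor day for the 1900s is Wednesday. For year 75: 75÷12 = 6 r 3, and 3÷4 = 0, so 6+3+0 = 9.
Wednesday + 9 ≡ Friday — that's 1975's doomsday.
In March the doomsday date is Mar 14.
Mar 4 is 10 days before Mar 14; 10 mod 7 = 3, so Friday − 3 = Tuesday.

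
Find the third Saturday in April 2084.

April 15, 2084

April 1, 2084 is a Saturday.
The first Saturday is therefore April 1 (same day).
The third Saturday is 1 + 2×7 = April 15.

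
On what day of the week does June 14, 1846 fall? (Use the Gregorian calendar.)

Sunday

Doomsday rule: the anchor day for the 1800s is Friday. For year 46: 46÷12 = 3 r 10, and 10÷4 = 2, so 3+10+2 = 15.
Friday + 15 ≡ Saturday — that's 1846's doomsday.
In June the doomsday date is Jun 6.
Jun 14 is 8 days after Jun 6; 8 mod 7 = 1, so Saturday + 1 = Sunday.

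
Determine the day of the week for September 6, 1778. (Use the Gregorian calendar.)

Doomsday rule: the anchor day for the 1700s is Sunday. For year 78: 78÷12 = 6 r 6, and 6÷4 = 1, so 6+6+1 = 13.
Sunday + 13 ≡ Saturday — that's 1778's doomsday.
In September the doomsday date is Sep 5.
Sep 6 is 1 day after Sep 5; 1 mod 7 = 1, so Saturday + 1 = Sunday.

Sunday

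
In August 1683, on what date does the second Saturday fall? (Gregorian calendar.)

August 14, 1683

August 1, 1683 is a Sunday.
The first Saturday is therefore August 7 (6 days later).
The second Saturday is 7 + 1×7 = August 14.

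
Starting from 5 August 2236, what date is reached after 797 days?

+365 (one year) → Aug 5, 2237 (432 left).
+365 (one year) → Aug 5, 2238 (67 left).
Aug has 31 days: +27 → Sep 1, 2238 (40 left).
Sep has 30 days: +30 → Oct 1, 2238 (10 left).
+10 → Oct 11, 2238.

October 11, 2238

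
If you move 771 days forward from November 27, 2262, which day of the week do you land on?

Friday

First find the weekday of Nov 27, 2262. Doomsday rule: the anchor day for the 2200s is Friday. For year 62: 62÷12 = 5 r 2, and 2÷4 = 0, so 5+2+0 = 7.
Friday + 7 ≡ Friday — that's 2262's doomsday.
In November the doomsday date is Nov 7.
Nov 27 is 20 days after Nov 7; 20 mod 7 = 6, so Friday + 6 = Thursday.
771 mod 7 = 1, so 771 days after a Thursday is Thursday + 1 = Friday.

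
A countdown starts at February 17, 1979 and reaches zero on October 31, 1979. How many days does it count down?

256

Feb 17, 1979 → Mar 17, 1979: 28 days (February has 28).
Mar 17, 1979 → Apr 17, 1979: 31 days (March has 31).
Apr 17, 1979 → May 17, 1979: 30 days (April has 30).
May 17, 1979 → Jun 17, 1979: 31 days (May has 31).
Jun 17, 1979 → Jul 17, 1979: 30 days (June has 30).
Jul 17, 1979 → Aug 17, 1979: 31 days (July has 31).
Aug 17, 1979 → Sep 17, 1979: 31 days (August has 31).
Sep 17, 1979 → Oct 17, 1979: 30 days (September has 30).
Oct 17, 1979 → Oct 31, 1979: 14 days.
Total: 256 days.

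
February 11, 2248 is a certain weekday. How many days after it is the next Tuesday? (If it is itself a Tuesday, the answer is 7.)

Feb 11, 2248 is a Friday.
From Friday to the next Tuesday is 4 days.

4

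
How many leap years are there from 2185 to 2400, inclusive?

Multiples of 4 in [2185,2400]: 54.
Of those, multiples of 100: 3 (not leap unless ÷400).
Multiples of 400: 1.
Leap years = 54 − 3 + 1 = 52.

52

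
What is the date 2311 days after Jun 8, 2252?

October 6, 2258

+365 (one year) → Jun 8, 2253 (1946 left).
+365 (one year) → Jun 8, 2254 (1581 left).
+365 (one year) → Jun 8, 2255 (1216 left).
+366 (one year; includes Feb 29, 2256) → Jun 8, 2256 (850 left).
+365 (one year) → Jun 8, 2257 (485 left).
+365 (one year) → Jun 8, 2258 (120 left).
Jun has 30 days: +23 → Jul 1, 2258 (97 left).
Jul has 31 days: +31 → Aug 1, 2258 (66 left).
Aug has 31 days: +31 → Sep 1, 2258 (35 left).
Sep has 30 days: +30 → Oct 1, 2258 (5 left).
+5 → Oct 6, 2258.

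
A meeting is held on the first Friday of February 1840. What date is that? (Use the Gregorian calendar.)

February 7, 1840

February 1, 1840 is a Saturday.
The first Friday is therefore February 7 (6 days later).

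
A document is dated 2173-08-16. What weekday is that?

Monday

Doomsday rule: the anchor day for the 2100s is Sunday. For year 73: 73÷12 = 6 r 1, and 1÷4 = 0, so 6+1+0 = 7.
Sunday + 7 ≡ Sunday — that's 2173's doomsday.
In August the doomsday date is Aug 8.
Aug 16 is 8 days after Aug 8; 8 mod 7 = 1, so Sunday + 1 = Monday.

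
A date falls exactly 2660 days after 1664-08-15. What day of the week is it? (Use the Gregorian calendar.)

First find the weekday of Aug 15, 1664. Doomsday rule: the anchor day for the 1600s is Tuesday. For year 64: 64÷12 = 5 r 4, and 4÷4 = 1, so 5+4+1 = 10.
Tuesday + 10 ≡ Friday — that's 1664's doomsday.
In August the doomsday date is Aug 8.
Aug 15 is 7 days after Aug 8; 7 mod 7 = 0, so Friday + 0 = Friday.
2660 mod 7 = 0, so 2660 days after a Friday is Friday + 0 = Friday.

Friday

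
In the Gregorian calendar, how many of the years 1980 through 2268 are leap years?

Multiples of 4 in [1980,2268]: 73.
Of those, multiples of 100: 3 (not leap unless ÷400).
Multiples of 400: 1.
Leap years = 73 − 3 + 1 = 71.

71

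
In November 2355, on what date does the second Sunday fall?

November 13, 2355

November 1, 2355 is a Tuesday.
The first Sunday is therefore November 6 (5 days later).
The second Sunday is 6 + 1×7 = November 13.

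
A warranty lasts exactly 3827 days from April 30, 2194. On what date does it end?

+365 (one year) → Apr 30, 2195 (3462 left).
+366 (one year; includes Feb 29, 2196) → Apr 30, 2196 (3096 left).
+365 (one year) → Apr 30, 2197 (2731 left).
+365 (one year) → Apr 30, 2198 (2366 left).
+365 (one year) → Apr 30, 2199 (2001 left).
+365 (one year) → Apr 30, 2200 (1636 left).
+365 (one year) → Apr 30, 2201 (1271 left).
+365 (one year) → Apr 30, 2202 (906 left).
+365 (one year) → Apr 30, 2203 (541 left).
+366 (one year; includes Feb 29, 2204) → Apr 30, 2204 (175 left).
Apr has 30 days: +1 → May 1, 2204 (174 left).
May has 31 days: +31 → Jun 1, 2204 (143 left).
Jun has 30 days: +30 → Jul 1, 2204 (113 left).
Jul has 31 days: +31 → Aug 1, 2204 (82 left).
Aug has 31 days: +31 → Sep 1, 2204 (51 left).
Sep has 30 days: +30 → Oct 1, 2204 (21 left).
+21 → Oct 22, 2204.

October 22, 2204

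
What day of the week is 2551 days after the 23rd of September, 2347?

Friday

Sep 23, 2347 is a Tuesday.
2551 mod 7 = 3, so 2551 days after a Tuesday is Tuesday + 3 = Friday.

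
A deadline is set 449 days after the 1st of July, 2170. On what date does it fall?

+365 (one year) → Jul 1, 2171 (84 left).
Jul has 31 days: +31 → Aug 1, 2171 (53 left).
Aug has 31 days: +31 → Sep 1, 2171 (22 left).
+22 → Sep 23, 2171.

September 23, 2171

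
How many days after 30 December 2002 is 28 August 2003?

241

Dec 30, 2002 → Jan 30, 2003: 31 days (December has 31).
Jan 30, 2003 → Feb 28, 2003: 29 days (January has 31).
Feb 28, 2003 → Mar 28, 2003: 28 days (February has 28).
Mar 28, 2003 → Apr 28, 2003: 31 days (March has 31).
Apr 28, 2003 → May 28, 2003: 30 days (April has 30).
May 28, 2003 → Jun 28, 2003: 31 days (May has 31).
Jun 28, 2003 → Jul 28, 2003: 30 days (June has 30).
Jul 28, 2003 → Aug 28, 2003: 31 days.
Total: 241 days.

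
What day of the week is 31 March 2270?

Thursday

Doomsday rule: the anchor day for the 2200s is Friday. For year 70: 70÷12 = 5 r 10, and 10÷4 = 2, so 5+10+2 = 17.
Friday + 17 ≡ Monday — that's 2270's doomsday.
In March the doomsday date is Mar 14.
Mar 31 is 17 days after Mar 14; 17 mod 7 = 3, so Monday + 3 = Thursday.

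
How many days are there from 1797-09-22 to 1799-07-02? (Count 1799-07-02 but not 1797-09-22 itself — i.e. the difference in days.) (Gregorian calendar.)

648

Sep 22, 1797 → Sep 22, 1798: 365 days.
Sep 22, 1798 → Oct 22, 1798: 30 days (September has 30).
Oct 22, 1798 → Nov 22, 1798: 31 days (October has 31).
Nov 22, 1798 → Dec 22, 1798: 30 days (November has 30).
Dec 22, 1798 → Jan 22, 1799: 31 days (December has 31).
Jan 22, 1799 → Feb 22, 1799: 31 days (January has 31).
Feb 22, 1799 → Mar 22, 1799: 28 days (February has 28).
Mar 22, 1799 → Apr 22, 1799: 31 days (March has 31).
Apr 22, 1799 → May 22, 1799: 30 days (April has 30).
May 22, 1799 → Jun 22, 1799: 31 days (May has 31).
Jun 22, 1799 → Jul 2, 1799: 10 days.
Total: 648 days.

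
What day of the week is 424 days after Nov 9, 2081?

First find the weekday of Nov 9, 2081. Doomsday rule: the anchor day for the 2000s is Tuesday. For year 81: 81÷12 = 6 r 9, and 9÷4 = 2, so 6+9+2 = 17.
Tuesday + 17 ≡ Friday — that's 2081's doomsday.
In November the doomsday date is Nov 7.
Nov 9 is 2 days after Nov 7; 2 mod 7 = 2, so Friday + 2 = Sunday.
424 mod 7 = 4, so 424 days after a Sunday is Sunday + 4 = Thursday.

Thursday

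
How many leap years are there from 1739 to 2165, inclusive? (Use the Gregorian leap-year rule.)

104

Multiples of 4 in [1739,2165]: 107.
Of those, multiples of 100: 4 (not leap unless ÷400).
Multiples of 400: 1.
Leap years = 107 − 4 + 1 = 104.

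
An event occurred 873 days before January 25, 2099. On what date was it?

−365 (one year) → Jan 25, 2098 (508 left).
−365 (one year) → Jan 25, 2097 (143 left).
−25 → Dec 31, 2096 (end of Dec, 31 days; 118 left).
−31 → Nov 30, 2096 (end of Nov, 30 days; 87 left).
−30 → Oct 31, 2096 (end of Oct, 31 days; 57 left).
−31 → Sep 30, 2096 (end of Sep, 30 days; 26 left).
−26 → Sep 4, 2096.

September 4, 2096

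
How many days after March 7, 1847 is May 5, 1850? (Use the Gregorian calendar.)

Mar 7, 1847 → Mar 7, 1848: 366 days (Feb 29, 1848 is in that span).
Mar 7, 1848 → Mar 7, 1849: 365 days.
Mar 7, 1849 → Mar 7, 1850: 365 days.
Mar 7, 1850 → Apr 7, 1850: 31 days (March has 31).
Apr 7, 1850 → May 5, 1850: 28 days.
Total: 1155 days.

1155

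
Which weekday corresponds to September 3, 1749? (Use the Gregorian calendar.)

Wednesday

Doomsday rule: the anchor day for the 1700s is Sunday. For year 49: 49÷12 = 4 r 1, and 1÷4 = 0, so 4+1+0 = 5.
Sunday + 5 ≡ Friday — that's 1749's doomsday.
In September the doomsday date is Sep 5.
Sep 3 is 2 days before Sep 5; 2 mod 7 = 2, so Friday − 2 = Wednesday.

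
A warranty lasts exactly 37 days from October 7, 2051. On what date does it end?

November 13, 2051

Oct has 31 days: +25 → Nov 1, 2051 (12 left).
+12 → Nov 13, 2051.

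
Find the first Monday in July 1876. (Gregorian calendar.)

July 3, 1876

July 1, 1876 is a Saturday.
The first Monday is therefore July 3 (2 days later).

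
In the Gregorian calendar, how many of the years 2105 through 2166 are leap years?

15

Multiples of 4 in [2105,2166]: 15.
Of those, multiples of 100: 0 (not leap unless ÷400).
Multiples of 400: 0.
Leap years = 15 − 0 + 0 = 15.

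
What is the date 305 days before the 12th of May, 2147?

July 11, 2146

−12 → Apr 30, 2147 (end of Apr, 30 days; 293 left).
−30 → Mar 31, 2147 (end of Mar, 31 days; 263 left).
−31 → Feb 28, 2147 (end of Feb, 28 days; 232 left).
−28 → Jan 31, 2147 (end of Jan, 31 days; 204 left).
−31 → Dec 31, 2146 (end of Dec, 31 days; 173 left).
−31 → Nov 30, 2146 (end of Nov, 30 days; 142 left).
−30 → Oct 31, 2146 (end of Oct, 31 days; 112 left).
−31 → Sep 30, 2146 (end of Sep, 30 days; 81 left).
−30 → Aug 31, 2146 (end of Aug, 31 days; 51 left).
−31 → Jul 31, 2146 (end of Jul, 31 days; 20 left).
−20 → Jul 11, 2146.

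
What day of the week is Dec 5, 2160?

Friday

Doomsday rule: the anchor day for the 2100s is Sunday. For year 60: 60÷12 = 5 r 0, and 0÷4 = 0, so 5+0+0 = 5.
Sunday + 5 ≡ Friday — that's 2160's doomsday.
In December the doomsday date is Dec 12.
Dec 5 is 7 days before Dec 12; 7 mod 7 = 0, so Friday − 0 = Friday.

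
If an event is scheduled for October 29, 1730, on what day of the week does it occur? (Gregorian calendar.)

Doomsday rule: the anchor day for the 1700s is Sunday. For year 30: 30÷12 = 2 r 6, and 6÷4 = 1, so 2+6+1 = 9.
Sunday + 9 ≡ Tuesday — that's 1730's doomsday.
In October the doomsday date is Oct 10.
Oct 29 is 19 days after Oct 10; 19 mod 7 = 5, so Tuesday + 5 = Sunday.

Sunday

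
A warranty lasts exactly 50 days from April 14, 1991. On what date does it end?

Apr has 30 days: +17 → May 1, 1991 (33 left).
May has 31 days: +31 → Jun 1, 1991 (2 left).
+2 → Jun 3, 1991.

June 3, 1991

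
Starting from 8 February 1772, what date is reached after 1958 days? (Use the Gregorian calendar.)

June 19, 1777

+366 (one year; includes Feb 29, 1772) → Feb 8, 1773 (1592 left).
+365 (one year) → Feb 8, 1774 (1227 left).
+365 (one year) → Feb 8, 1775 (862 left).
+365 (one year) → Feb 8, 1776 (497 left).
+366 (one year; includes Feb 29, 1776) → Feb 8, 1777 (131 left).
Feb has 28 days: +21 → Mar 1, 1777 (110 left).
Mar has 31 days: +31 → Apr 1, 1777 (79 left).
Apr has 30 days: +30 → May 1, 1777 (49 left).
May has 31 days: +31 → Jun 1, 1777 (18 left).
+18 → Jun 19, 1777.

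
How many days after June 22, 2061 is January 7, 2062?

199

Jun 22, 2061 → Jul 22, 2061: 30 days (June has 30).
Jul 22, 2061 → Aug 22, 2061: 31 days (July has 31).
Aug 22, 2061 → Sep 22, 2061: 31 days (August has 31).
Sep 22, 2061 → Oct 22, 2061: 30 days (September has 30).
Oct 22, 2061 → Nov 22, 2061: 31 days (October has 31).
Nov 22, 2061 → Dec 22, 2061: 30 days (November has 30).
Dec 22, 2061 → Jan 7, 2062: 16 days.
Total: 199 days.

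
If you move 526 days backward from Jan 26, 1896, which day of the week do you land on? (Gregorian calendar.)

First find the weekday of Jan 26, 1896. Doomsday rule: the anchor day for the 1800s is Friday. For year 96: 96÷12 = 8 r 0, and 0÷4 = 0, so 8+0+0 = 8.
Friday + 8 ≡ Saturday — that's 1896's doomsday.
In January the doomsday date is Jan 4 (1896 is a leap year (divisible by 4)).
Jan 26 is 22 days after Jan 4; 22 mod 7 = 1, so Saturday + 1 = Sunday.
526 mod 7 = 1, so 526 days before a Sunday is Sunday − 1 = Saturday.

Saturday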